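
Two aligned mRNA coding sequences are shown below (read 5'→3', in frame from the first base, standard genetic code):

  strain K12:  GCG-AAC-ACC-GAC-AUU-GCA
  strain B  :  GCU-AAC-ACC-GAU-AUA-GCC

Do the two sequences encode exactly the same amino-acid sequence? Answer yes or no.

Codon 1: GCG Ala / GCU Ala — synonymous.
Codon 2: AAC Asn / AAC Asn — identical.
Codon 3: ACC Thr / ACC Thr — identical.
Codon 4: GAC Asp / GAU Asp — synonymous.
Codon 5: AUU Ile / AUA Ile — synonymous.
Codon 6: GCA Ala / GCC Ala — synonymous.
Nonsynonymous differences: 0 → same protein.

yes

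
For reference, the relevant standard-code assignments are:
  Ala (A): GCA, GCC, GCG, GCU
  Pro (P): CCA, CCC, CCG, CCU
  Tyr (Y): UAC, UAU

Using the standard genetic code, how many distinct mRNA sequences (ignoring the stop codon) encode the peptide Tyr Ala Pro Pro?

128

Tyr: 2 codons.
Ala: 4 codons.
Pro: 4 codons.
Pro: 4 codons.
2 × 4 × 4 × 4 = 128.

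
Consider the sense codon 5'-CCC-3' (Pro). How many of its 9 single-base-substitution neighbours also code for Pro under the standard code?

Position 1: none → 0 synonymous.
Position 2: none → 0 synonymous.
Position 3: CCT, CCA, CCG → 3 synonymous.
Total: 0 + 0 + 3 = 3.

3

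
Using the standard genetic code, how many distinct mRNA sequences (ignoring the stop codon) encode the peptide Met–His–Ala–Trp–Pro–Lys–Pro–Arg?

1536

Met: 1 codon.
His: 2 codons.
Ala: 4 codons.
Trp: 1 codon.
Pro: 4 codons.
Lys: 2 codons.
Pro: 4 codons.
Arg: 6 codons.
1 × 2 × 4 × 1 × 4 × 2 × 4 × 6 = 1536.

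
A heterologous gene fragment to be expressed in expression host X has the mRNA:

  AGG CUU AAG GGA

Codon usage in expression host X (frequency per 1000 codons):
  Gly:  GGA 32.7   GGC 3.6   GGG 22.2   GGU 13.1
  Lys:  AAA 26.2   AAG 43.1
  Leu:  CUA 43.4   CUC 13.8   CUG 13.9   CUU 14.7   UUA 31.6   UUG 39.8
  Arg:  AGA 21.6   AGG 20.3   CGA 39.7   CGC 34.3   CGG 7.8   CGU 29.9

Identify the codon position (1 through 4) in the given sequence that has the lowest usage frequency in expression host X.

2

Codon 1 AGG (Arg): 20.3 per 1000.
Codon 2 CUU (Leu): 14.7 per 1000.
Codon 3 AAG (Lys): 43.1 per 1000.
Codon 4 GGA (Gly): 32.7 per 1000.
Lowest frequency is 14.7 at codon 2.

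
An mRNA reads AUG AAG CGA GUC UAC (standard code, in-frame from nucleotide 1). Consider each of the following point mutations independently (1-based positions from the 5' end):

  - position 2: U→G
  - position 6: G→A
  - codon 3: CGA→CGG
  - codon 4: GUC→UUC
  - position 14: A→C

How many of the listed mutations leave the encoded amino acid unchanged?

2

Codon 1: AUG (Met) → AGG (Arg) — missense.
Codon 2: AAG (Lys) → AAA (Lys) — synonymous.
Codon 3: CGA (Arg) → CGG (Arg) — synonymous.
Codon 4: GUC (Val) → UUC (Phe) — missense.
Codon 5: UAC (Tyr) → UCC (Ser) — missense.
Synonymous: 2 of 5.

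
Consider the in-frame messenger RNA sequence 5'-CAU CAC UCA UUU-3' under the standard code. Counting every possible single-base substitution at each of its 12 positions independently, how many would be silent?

6

Codon 1 (CAU, His): 1 synonymous substitution.
Codon 2 (CAC, His): 1 synonymous substitution.
Codon 3 (UCA, Ser): 3 synonymous substitutions.
Codon 4 (UUU, Phe): 1 synonymous substitution.
Total: 1 + 1 + 3 + 1 = 6.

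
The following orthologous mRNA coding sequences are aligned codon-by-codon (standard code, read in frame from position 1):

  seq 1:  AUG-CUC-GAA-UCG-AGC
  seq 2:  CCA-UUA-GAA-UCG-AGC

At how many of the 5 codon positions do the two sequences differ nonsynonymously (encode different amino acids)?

1

Codon 1: AUG Met / CCA Pro — nonsynonymous.
Codon 2: CUC Leu / UUA Leu — synonymous.
Codon 3: GAA Glu / GAA Glu — identical.
Codon 4: UCG Ser / UCG Ser — identical.
Codon 5: AGC Ser / AGC Ser — identical.
Nonsynonymous differences: 1.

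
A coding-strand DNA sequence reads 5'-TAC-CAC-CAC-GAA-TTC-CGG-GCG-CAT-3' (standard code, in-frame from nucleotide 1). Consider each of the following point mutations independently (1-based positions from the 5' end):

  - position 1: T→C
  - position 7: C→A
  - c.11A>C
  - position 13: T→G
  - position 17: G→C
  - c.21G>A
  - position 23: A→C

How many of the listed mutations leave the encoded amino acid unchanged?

1

Codon 1: TAC (Tyr) → CAC (His) — missense.
Codon 3: CAC (His) → AAC (Asn) — missense.
Codon 4: GAA (Glu) → GCA (Ala) — missense.
Codon 5: TTC (Phe) → GTC (Val) — missense.
Codon 6: CGG (Arg) → CCG (Pro) — missense.
Codon 7: GCG (Ala) → GCA (Ala) — synonymous.
Codon 8: CAT (His) → CCT (Pro) — missense.
Synonymous: 1 of 7.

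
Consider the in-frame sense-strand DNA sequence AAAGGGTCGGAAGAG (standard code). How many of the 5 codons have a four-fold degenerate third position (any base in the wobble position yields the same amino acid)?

Codon 1 AAA (Lys): third position 2-fold.
Codon 2 GGG (Gly): third position 4-fold.
Codon 3 TCG (Ser): third position 4-fold.
Codon 4 GAA (Glu): third position 2-fold.
Codon 5 GAG (Glu): third position 2-fold.
Four-fold degenerate third positions: 2.

2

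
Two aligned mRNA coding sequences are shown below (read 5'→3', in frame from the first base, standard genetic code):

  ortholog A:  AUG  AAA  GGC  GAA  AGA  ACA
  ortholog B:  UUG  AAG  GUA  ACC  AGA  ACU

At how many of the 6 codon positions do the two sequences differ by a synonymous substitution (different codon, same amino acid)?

2

Codon 1: AUG Met / UUG Leu — nonsynonymous.
Codon 2: AAA Lys / AAG Lys — synonymous.
Codon 3: GGC Gly / GUA Val — nonsynonymous.
Codon 4: GAA Glu / ACC Thr — nonsynonymous.
Codon 5: AGA Arg / AGA Arg — identical.
Codon 6: ACA Thr / ACU Thr — synonymous.
Synonymous differences: 2.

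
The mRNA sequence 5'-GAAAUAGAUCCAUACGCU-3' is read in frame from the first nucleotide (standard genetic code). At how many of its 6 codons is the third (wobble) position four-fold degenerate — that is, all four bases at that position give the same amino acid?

Codon 1 GAA (Glu): third position 2-fold.
Codon 2 AUA (Ile): third position 3-fold.
Codon 3 GAU (Asp): third position 2-fold.
Codon 4 CCA (Pro): third position 4-fold.
Codon 5 UAC (Tyr): third position 2-fold.
Codon 6 GCU (Ala): third position 4-fold.
Four-fold degenerate third positions: 2.

2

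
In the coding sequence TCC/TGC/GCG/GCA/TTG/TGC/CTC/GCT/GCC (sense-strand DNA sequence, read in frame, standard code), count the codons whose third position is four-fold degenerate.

6

Codon 1 TCC (Ser): third position 4-fold.
Codon 2 TGC (Cys): third position 2-fold.
Codon 3 GCG (Ala): third position 4-fold.
Codon 4 GCA (Ala): third position 4-fold.
Codon 5 TTG (Leu): third position 2-fold.
Codon 6 TGC (Cys): third position 2-fold.
Codon 7 CTC (Leu): third position 4-fold.
Codon 8 GCT (Ala): third position 4-fold.
Codon 9 GCC (Ala): third position 4-fold.
Four-fold degenerate third positions: 6.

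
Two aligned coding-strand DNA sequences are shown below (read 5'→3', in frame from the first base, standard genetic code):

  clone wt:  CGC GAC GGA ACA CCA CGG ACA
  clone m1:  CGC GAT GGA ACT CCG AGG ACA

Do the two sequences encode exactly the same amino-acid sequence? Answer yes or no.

Codon 1: CGC Arg / CGC Arg — identical.
Codon 2: GAC Asp / GAT Asp — synonymous.
Codon 3: GGA Gly / GGA Gly — identical.
Codon 4: ACA Thr / ACT Thr — synonymous.
Codon 5: CCA Pro / CCG Pro — synonymous.
Codon 6: CGG Arg / AGG Arg — synonymous.
Codon 7: ACA Thr / ACA Thr — identical.
Nonsynonymous differences: 0 → same protein.

yes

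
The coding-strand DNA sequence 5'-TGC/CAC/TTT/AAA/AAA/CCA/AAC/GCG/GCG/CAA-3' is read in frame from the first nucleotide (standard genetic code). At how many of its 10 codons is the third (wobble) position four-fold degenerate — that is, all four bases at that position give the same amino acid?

Codon 1 TGC (Cys): third position 2-fold.
Codon 2 CAC (His): third position 2-fold.
Codon 3 TTT (Phe): third position 2-fold.
Codon 4 AAA (Lys): third position 2-fold.
Codon 5 AAA (Lys): third position 2-fold.
Codon 6 CCA (Pro): third position 4-fold.
Codon 7 AAC (Asn): third position 2-fold.
Codon 8 GCG (Ala): third position 4-fold.
Codon 9 GCG (Ala): third position 4-fold.
Codon 10 CAA (Gln): third position 2-fold.
Four-fold degenerate third positions: 3.

3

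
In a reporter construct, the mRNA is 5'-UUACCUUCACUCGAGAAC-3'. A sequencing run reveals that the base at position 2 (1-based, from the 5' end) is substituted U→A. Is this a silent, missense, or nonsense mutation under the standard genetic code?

Position 2 falls in codon 1: UUA → Leu.
After the substitution the codon is UAA → Stop.
The new codon is a stop codon, so this is a nonsense mutation.

nonsense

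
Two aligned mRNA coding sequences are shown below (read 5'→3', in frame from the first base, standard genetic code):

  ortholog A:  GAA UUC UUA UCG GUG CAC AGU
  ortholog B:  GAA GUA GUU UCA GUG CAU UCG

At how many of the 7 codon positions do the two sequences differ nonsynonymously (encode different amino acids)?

Codon 1: GAA Glu / GAA Glu — identical.
Codon 2: UUC Phe / GUA Val — nonsynonymous.
Codon 3: UUA Leu / GUU Val — nonsynonymous.
Codon 4: UCG Ser / UCA Ser — synonymous.
Codon 5: GUG Val / GUG Val — identical.
Codon 6: CAC His / CAU His — synonymous.
Codon 7: AGU Ser / UCG Ser — synonymous.
Nonsynonymous differences: 2.

2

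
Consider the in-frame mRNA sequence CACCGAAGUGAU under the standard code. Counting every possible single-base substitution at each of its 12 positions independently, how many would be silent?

Codon 1 (CAC, His): 1 synonymous substitution.
Codon 2 (CGA, Arg): 4 synonymous substitutions.
Codon 3 (AGU, Ser): 1 synonymous substitution.
Codon 4 (GAU, Asp): 1 synonymous substitution.
Total: 1 + 4 + 1 + 1 = 7.

7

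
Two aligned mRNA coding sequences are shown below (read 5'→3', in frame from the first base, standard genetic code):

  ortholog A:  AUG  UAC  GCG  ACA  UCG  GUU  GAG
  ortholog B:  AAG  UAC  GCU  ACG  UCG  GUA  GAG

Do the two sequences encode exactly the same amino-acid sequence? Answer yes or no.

Codon 1: AUG Met / AAG Lys — nonsynonymous.
Codon 2: UAC Tyr / UAC Tyr — identical.
Codon 3: GCG Ala / GCU Ala — synonymous.
Codon 4: ACA Thr / ACG Thr — synonymous.
Codon 5: UCG Ser / UCG Ser — identical.
Codon 6: GUU Val / GUA Val — synonymous.
Codon 7: GAG Glu / GAG Glu — identical.
Nonsynonymous differences: 1 → different protein.

no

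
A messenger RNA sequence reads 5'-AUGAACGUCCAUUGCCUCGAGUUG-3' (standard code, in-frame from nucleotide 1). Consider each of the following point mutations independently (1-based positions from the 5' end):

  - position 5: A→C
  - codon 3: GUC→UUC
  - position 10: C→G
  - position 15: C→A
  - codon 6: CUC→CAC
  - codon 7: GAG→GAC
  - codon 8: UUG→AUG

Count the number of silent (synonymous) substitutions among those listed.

Codon 2: AAC (Asn) → ACC (Thr) — missense.
Codon 3: GUC (Val) → UUC (Phe) — missense.
Codon 4: CAU (His) → GAU (Asp) — missense.
Codon 5: UGC (Cys) → UGA (Stop) — nonsense.
Codon 6: CUC (Leu) → CAC (His) — missense.
Codon 7: GAG (Glu) → GAC (Asp) — missense.
Codon 8: UUG (Leu) → AUG (Met) — missense.
Synonymous: 0 of 7.

0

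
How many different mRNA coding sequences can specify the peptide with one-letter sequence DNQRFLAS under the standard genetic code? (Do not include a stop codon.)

13824

Asp: 2 codons.
Asn: 2 codons.
Gln: 2 codons.
Arg: 6 codons.
Phe: 2 codons.
Leu: 6 codons.
Ala: 4 codons.
Ser: 6 codons.
2 × 2 × 2 × 6 × 2 × 6 × 4 × 6 = 13824.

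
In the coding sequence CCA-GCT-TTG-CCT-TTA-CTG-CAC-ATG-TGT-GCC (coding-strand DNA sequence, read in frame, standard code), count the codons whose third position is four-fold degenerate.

5

Codon 1 CCA (Pro): third position 4-fold.
Codon 2 GCT (Ala): third position 4-fold.
Codon 3 TTG (Leu): third position 2-fold.
Codon 4 CCT (Pro): third position 4-fold.
Codon 5 TTA (Leu): third position 2-fold.
Codon 6 CTG (Leu): third position 4-fold.
Codon 7 CAC (His): third position 2-fold.
Codon 8 ATG (Met): third position 1-fold.
Codon 9 TGT (Cys): third position 2-fold.
Codon 10 GCC (Ala): third position 4-fold.
Four-fold degenerate third positions: 5.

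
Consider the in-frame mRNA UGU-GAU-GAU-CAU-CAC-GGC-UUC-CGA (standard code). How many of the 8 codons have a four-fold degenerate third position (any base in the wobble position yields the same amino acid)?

2

Codon 1 UGU (Cys): third position 2-fold.
Codon 2 GAU (Asp): third position 2-fold.
Codon 3 GAU (Asp): third position 2-fold.
Codon 4 CAU (His): third position 2-fold.
Codon 5 CAC (His): third position 2-fold.
Codon 6 GGC (Gly): third position 4-fold.
Codon 7 UUC (Phe): third position 2-fold.
Codon 8 CGA (Arg): third position 4-fold.
Four-fold degenerate third positions: 2.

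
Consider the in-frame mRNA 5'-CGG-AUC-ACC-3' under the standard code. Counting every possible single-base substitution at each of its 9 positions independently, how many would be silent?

Codon 1 (CGG, Arg): 4 synonymous substitutions.
Codon 2 (AUC, Ile): 2 synonymous substitutions.
Codon 3 (ACC, Thr): 3 synonymous substitutions.
Total: 4 + 2 + 3 = 9.

9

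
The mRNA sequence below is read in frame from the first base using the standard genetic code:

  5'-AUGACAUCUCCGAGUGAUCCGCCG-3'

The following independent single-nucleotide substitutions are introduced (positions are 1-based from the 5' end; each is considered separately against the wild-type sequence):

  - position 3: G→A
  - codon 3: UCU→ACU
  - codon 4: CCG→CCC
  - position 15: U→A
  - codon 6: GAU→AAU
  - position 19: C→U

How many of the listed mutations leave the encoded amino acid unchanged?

1

Codon 1: AUG (Met) → AUA (Ile) — missense.
Codon 3: UCU (Ser) → ACU (Thr) — missense.
Codon 4: CCG (Pro) → CCC (Pro) — synonymous.
Codon 5: AGU (Ser) → AGA (Arg) — missense.
Codon 6: GAU (Asp) → AAU (Asn) — missense.
Codon 7: CCG (Pro) → UCG (Ser) — missense.
Synonymous: 1 of 6.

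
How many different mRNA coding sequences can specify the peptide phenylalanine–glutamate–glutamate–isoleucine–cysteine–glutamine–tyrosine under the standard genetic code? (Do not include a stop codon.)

Phe: 2 codons.
Glu: 2 codons.
Glu: 2 codons.
Ile: 3 codons.
Cys: 2 codons.
Gln: 2 codons.
Tyr: 2 codons.
2 × 2 × 2 × 3 × 2 × 2 × 2 = 192.

192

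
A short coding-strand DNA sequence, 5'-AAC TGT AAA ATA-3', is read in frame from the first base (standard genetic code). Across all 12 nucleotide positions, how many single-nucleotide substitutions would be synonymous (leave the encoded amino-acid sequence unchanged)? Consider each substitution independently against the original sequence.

5

Codon 1 (AAC, Asn): 1 synonymous substitution.
Codon 2 (TGT, Cys): 1 synonymous substitution.
Codon 3 (AAA, Lys): 1 synonymous substitution.
Codon 4 (ATA, Ile): 2 synonymous substitutions.
Total: 1 + 1 + 1 + 2 = 5.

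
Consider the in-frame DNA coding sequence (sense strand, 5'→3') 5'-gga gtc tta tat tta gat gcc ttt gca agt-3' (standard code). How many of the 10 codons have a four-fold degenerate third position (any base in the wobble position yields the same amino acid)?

4

Codon 1 GGA (Gly): third position 4-fold.
Codon 2 GTC (Val): third position 4-fold.
Codon 3 TTA (Leu): third position 2-fold.
Codon 4 TAT (Tyr): third position 2-fold.
Codon 5 TTA (Leu): third position 2-fold.
Codon 6 GAT (Asp): third position 2-fold.
Codon 7 GCC (Ala): third position 4-fold.
Codon 8 TTT (Phe): third position 2-fold.
Codon 9 GCA (Ala): third position 4-fold.
Codon 10 AGT (Ser): third position 2-fold.
Four-fold degenerate third positions: 4.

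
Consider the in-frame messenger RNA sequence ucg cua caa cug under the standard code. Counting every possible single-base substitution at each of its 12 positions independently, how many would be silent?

12

Codon 1 (UCG, Ser): 3 synonymous substitutions.
Codon 2 (CUA, Leu): 4 synonymous substitutions.
Codon 3 (CAA, Gln): 1 synonymous substitution.
Codon 4 (CUG, Leu): 4 synonymous substitutions.
Total: 3 + 4 + 1 + 4 = 12.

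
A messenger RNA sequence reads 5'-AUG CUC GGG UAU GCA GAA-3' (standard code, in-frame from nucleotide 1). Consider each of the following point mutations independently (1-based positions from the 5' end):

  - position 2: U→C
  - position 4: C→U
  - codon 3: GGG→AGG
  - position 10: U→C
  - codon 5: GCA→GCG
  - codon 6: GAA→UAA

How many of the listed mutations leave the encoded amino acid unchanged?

1

Codon 1: AUG (Met) → ACG (Thr) — missense.
Codon 2: CUC (Leu) → UUC (Phe) — missense.
Codon 3: GGG (Gly) → AGG (Arg) — missense.
Codon 4: UAU (Tyr) → CAU (His) — missense.
Codon 5: GCA (Ala) → GCG (Ala) — synonymous.
Codon 6: GAA (Glu) → UAA (Stop) — nonsense.
Synonymous: 1 of 6.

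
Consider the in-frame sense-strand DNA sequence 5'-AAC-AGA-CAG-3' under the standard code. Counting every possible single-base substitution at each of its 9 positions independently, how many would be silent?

Codon 1 (AAC, Asn): 1 synonymous substitution.
Codon 2 (AGA, Arg): 2 synonymous substitutions.
Codon 3 (CAG, Gln): 1 synonymous substitution.
Total: 1 + 2 + 1 = 4.

4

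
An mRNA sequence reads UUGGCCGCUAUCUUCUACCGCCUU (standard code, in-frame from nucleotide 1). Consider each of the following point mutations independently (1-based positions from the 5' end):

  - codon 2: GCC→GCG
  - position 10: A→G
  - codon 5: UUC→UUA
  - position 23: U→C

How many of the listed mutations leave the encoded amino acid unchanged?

1

Codon 2: GCC (Ala) → GCG (Ala) — synonymous.
Codon 4: AUC (Ile) → GUC (Val) — missense.
Codon 5: UUC (Phe) → UUA (Leu) — missense.
Codon 8: CUU (Leu) → CCU (Pro) — missense.
Synonymous: 1 of 4.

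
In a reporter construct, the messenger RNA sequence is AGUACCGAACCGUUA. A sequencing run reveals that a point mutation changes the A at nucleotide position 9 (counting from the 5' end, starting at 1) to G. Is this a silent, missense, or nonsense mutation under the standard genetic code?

Position 9 falls in codon 3: GAA → Glu.
After the substitution the codon is GAG → Glu.
Both encode Glu, so the change is synonymous.

silent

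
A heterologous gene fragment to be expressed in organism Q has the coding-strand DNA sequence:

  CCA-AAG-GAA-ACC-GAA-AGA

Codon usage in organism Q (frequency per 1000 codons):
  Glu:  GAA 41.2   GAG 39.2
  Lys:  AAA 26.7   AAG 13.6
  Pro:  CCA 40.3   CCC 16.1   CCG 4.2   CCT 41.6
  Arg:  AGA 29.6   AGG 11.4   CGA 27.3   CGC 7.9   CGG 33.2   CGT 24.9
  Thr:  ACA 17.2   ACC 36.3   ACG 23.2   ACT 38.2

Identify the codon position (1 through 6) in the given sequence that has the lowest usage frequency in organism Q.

2

Codon 1 CCA (Pro): 40.3 per 1000.
Codon 2 AAG (Lys): 13.6 per 1000.
Codon 3 GAA (Glu): 41.2 per 1000.
Codon 4 ACC (Thr): 36.3 per 1000.
Codon 5 GAA (Glu): 41.2 per 1000.
Codon 6 AGA (Arg): 29.6 per 1000.
Lowest frequency is 13.6 at codon 2.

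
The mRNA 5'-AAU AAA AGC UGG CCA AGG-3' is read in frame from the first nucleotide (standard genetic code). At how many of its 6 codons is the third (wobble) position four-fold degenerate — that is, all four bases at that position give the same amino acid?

1

Codon 1 AAU (Asn): third position 2-fold.
Codon 2 AAA (Lys): third position 2-fold.
Codon 3 AGC (Ser): third position 2-fold.
Codon 4 UGG (Trp): third position 1-fold.
Codon 5 CCA (Pro): third position 4-fold.
Codon 6 AGG (Arg): third position 2-fold.
Four-fold degenerate third positions: 1.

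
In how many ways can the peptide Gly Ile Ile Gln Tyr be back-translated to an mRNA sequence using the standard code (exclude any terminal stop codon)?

144

Gly: 4 codons.
Ile: 3 codons.
Ile: 3 codons.
Gln: 2 codons.
Tyr: 2 codons.
4 × 3 × 3 × 2 × 2 = 144.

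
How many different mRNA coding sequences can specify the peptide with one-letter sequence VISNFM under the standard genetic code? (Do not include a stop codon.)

288

Val: 4 codons.
Ile: 3 codons.
Ser: 6 codons.
Asn: 2 codons.
Phe: 2 codons.
Met: 1 codon.
4 × 3 × 6 × 2 × 2 × 1 = 288.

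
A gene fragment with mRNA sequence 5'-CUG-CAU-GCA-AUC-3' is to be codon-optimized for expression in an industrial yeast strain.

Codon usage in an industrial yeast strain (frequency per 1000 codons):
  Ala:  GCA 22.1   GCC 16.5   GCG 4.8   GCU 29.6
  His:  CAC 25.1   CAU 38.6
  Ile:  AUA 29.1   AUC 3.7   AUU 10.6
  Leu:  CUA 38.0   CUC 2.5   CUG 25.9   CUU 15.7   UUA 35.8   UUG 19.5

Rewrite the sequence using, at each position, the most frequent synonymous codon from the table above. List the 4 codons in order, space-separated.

CUA CAU GCU AUA

Codon 1 (Leu): best is CUA at 38.0.
Codon 2 (His): best is CAU at 38.6.
Codon 3 (Ala): best is GCU at 29.6.
Codon 4 (Ile): best is AUA at 29.1.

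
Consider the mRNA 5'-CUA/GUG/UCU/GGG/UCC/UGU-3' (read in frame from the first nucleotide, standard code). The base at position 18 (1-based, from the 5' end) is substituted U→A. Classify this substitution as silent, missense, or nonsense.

nonsense

Position 18 falls in codon 6: UGU → Cys.
After the substitution the codon is UGA → Stop.
The new codon is a stop codon, so this is a nonsense mutation.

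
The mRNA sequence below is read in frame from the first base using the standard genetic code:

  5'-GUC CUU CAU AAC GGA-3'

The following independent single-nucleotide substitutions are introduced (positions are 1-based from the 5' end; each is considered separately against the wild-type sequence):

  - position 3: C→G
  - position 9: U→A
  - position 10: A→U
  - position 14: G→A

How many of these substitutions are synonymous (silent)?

Codon 1: GUC (Val) → GUG (Val) — synonymous.
Codon 3: CAU (His) → CAA (Gln) — missense.
Codon 4: AAC (Asn) → UAC (Tyr) — missense.
Codon 5: GGA (Gly) → GAA (Glu) — missense.
Synonymous: 1 of 4.

1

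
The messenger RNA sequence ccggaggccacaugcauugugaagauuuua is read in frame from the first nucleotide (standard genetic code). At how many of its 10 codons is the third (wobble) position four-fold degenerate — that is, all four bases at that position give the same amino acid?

Codon 1 CCG (Pro): third position 4-fold.
Codon 2 GAG (Glu): third position 2-fold.
Codon 3 GCC (Ala): third position 4-fold.
Codon 4 ACA (Thr): third position 4-fold.
Codon 5 UGC (Cys): third position 2-fold.
Codon 6 AUU (Ile): third position 3-fold.
Codon 7 GUG (Val): third position 4-fold.
Codon 8 AAG (Lys): third position 2-fold.
Codon 9 AUU (Ile): third position 3-fold.
Codon 10 UUA (Leu): third position 2-fold.
Four-fold degenerate third positions: 4.

4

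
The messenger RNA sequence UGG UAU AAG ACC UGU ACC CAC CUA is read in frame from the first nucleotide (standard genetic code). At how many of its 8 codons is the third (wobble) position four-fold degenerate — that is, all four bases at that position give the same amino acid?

3

Codon 1 UGG (Trp): third position 1-fold.
Codon 2 UAU (Tyr): third position 2-fold.
Codon 3 AAG (Lys): third position 2-fold.
Codon 4 ACC (Thr): third position 4-fold.
Codon 5 UGU (Cys): third position 2-fold.
Codon 6 ACC (Thr): third position 4-fold.
Codon 7 CAC (His): third position 2-fold.
Codon 8 CUA (Leu): third position 4-fold.
Four-fold degenerate third positions: 3.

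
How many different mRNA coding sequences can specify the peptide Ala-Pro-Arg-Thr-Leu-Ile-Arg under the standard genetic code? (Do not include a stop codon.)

41472

Ala: 4 codons.
Pro: 4 codons.
Arg: 6 codons.
Thr: 4 codons.
Leu: 6 codons.
Ile: 3 codons.
Arg: 6 codons.
4 × 4 × 6 × 4 × 6 × 3 × 6 = 41472.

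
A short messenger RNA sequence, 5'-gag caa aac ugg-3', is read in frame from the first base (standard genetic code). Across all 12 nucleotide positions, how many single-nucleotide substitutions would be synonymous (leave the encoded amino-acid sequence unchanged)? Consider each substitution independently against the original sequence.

Codon 1 (GAG, Glu): 1 synonymous substitution.
Codon 2 (CAA, Gln): 1 synonymous substitution.
Codon 3 (AAC, Asn): 1 synonymous substitution.
Codon 4 (UGG, Trp): 0 synonymous substitutions.
Total: 1 + 1 + 1 + 0 = 3.

3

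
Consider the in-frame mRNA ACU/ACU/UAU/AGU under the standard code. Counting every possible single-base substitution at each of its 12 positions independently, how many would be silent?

Codon 1 (ACU, Thr): 3 synonymous substitutions.
Codon 2 (ACU, Thr): 3 synonymous substitutions.
Codon 3 (UAU, Tyr): 1 synonymous substitution.
Codon 4 (AGU, Ser): 1 synonymous substitution.
Total: 3 + 3 + 1 + 1 = 8.

8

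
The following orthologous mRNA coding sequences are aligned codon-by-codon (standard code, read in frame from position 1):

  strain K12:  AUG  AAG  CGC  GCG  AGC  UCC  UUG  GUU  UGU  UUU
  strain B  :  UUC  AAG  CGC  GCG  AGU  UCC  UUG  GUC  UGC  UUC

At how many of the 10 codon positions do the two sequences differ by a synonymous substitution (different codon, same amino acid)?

Codon 1: AUG Met / UUC Phe — nonsynonymous.
Codon 2: AAG Lys / AAG Lys — identical.
Codon 3: CGC Arg / CGC Arg — identical.
Codon 4: GCG Ala / GCG Ala — identical.
Codon 5: AGC Ser / AGU Ser — synonymous.
Codon 6: UCC Ser / UCC Ser — identical.
Codon 7: UUG Leu / UUG Leu — identical.
Codon 8: GUU Val / GUC Val — synonymous.
Codon 9: UGU Cys / UGC Cys — synonymous.
Codon 10: UUU Phe / UUC Phe — synonymous.
Synonymous differences: 4.

4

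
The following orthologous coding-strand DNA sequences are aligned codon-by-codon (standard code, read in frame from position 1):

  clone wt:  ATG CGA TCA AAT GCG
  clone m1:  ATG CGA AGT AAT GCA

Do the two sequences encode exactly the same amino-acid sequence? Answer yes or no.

yes

Codon 1: ATG Met / ATG Met — identical.
Codon 2: CGA Arg / CGA Arg — identical.
Codon 3: TCA Ser / AGT Ser — synonymous.
Codon 4: AAT Asn / AAT Asn — identical.
Codon 5: GCG Ala / GCA Ala — synonymous.
Nonsynonymous differences: 0 → same protein.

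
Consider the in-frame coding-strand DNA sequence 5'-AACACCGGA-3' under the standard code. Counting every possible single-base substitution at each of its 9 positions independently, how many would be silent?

7

Codon 1 (AAC, Asn): 1 synonymous substitution.
Codon 2 (ACC, Thr): 3 synonymous substitutions.
Codon 3 (GGA, Gly): 3 synonymous substitutions.
Total: 1 + 3 + 3 = 7.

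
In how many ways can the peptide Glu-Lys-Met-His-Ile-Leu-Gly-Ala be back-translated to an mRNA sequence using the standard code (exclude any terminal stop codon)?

Glu: 2 codons.
Lys: 2 codons.
Met: 1 codon.
His: 2 codons.
Ile: 3 codons.
Leu: 6 codons.
Gly: 4 codons.
Ala: 4 codons.
2 × 2 × 1 × 2 × 3 × 6 × 4 × 4 = 2304.

2304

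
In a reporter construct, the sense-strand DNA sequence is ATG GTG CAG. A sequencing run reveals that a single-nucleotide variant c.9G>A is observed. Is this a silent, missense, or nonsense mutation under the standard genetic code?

silent

Position 9 falls in codon 3: CAG → Gln.
After the substitution the codon is CAA → Gln.
Both encode Gln, so the change is synonymous.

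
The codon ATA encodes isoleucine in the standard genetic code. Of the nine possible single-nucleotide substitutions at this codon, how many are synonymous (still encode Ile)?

Position 1: none → 0 synonymous.
Position 2: none → 0 synonymous.
Position 3: ATT, ATC → 2 synonymous.
Total: 0 + 0 + 2 = 2.

2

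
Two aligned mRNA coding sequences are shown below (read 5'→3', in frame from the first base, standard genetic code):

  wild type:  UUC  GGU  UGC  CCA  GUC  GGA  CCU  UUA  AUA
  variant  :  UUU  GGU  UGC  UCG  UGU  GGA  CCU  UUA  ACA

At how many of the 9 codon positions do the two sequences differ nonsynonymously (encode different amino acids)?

Codon 1: UUC Phe / UUU Phe — synonymous.
Codon 2: GGU Gly / GGU Gly — identical.
Codon 3: UGC Cys / UGC Cys — identical.
Codon 4: CCA Pro / UCG Ser — nonsynonymous.
Codon 5: GUC Val / UGU Cys — nonsynonymous.
Codon 6: GGA Gly / GGA Gly — identical.
Codon 7: CCU Pro / CCU Pro — identical.
Codon 8: UUA Leu / UUA Leu — identical.
Codon 9: AUA Ile / ACA Thr — nonsynonymous.
Nonsynonymous differences: 3.

3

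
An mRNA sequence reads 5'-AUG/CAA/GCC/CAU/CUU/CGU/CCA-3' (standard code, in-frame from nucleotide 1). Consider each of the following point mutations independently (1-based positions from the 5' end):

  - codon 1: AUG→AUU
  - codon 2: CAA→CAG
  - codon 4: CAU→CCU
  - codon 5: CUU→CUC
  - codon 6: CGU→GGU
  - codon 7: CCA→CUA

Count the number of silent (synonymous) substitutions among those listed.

Codon 1: AUG (Met) → AUU (Ile) — missense.
Codon 2: CAA (Gln) → CAG (Gln) — synonymous.
Codon 4: CAU (His) → CCU (Pro) — missense.
Codon 5: CUU (Leu) → CUC (Leu) — synonymous.
Codon 6: CGU (Arg) → GGU (Gly) — missense.
Codon 7: CCA (Pro) → CUA (Leu) — missense.
Synonymous: 2 of 6.

2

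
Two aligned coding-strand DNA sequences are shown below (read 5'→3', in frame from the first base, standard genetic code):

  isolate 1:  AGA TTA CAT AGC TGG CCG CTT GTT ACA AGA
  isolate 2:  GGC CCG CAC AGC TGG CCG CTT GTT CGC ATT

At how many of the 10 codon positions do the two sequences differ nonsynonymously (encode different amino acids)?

Codon 1: AGA Arg / GGC Gly — nonsynonymous.
Codon 2: TTA Leu / CCG Pro — nonsynonymous.
Codon 3: CAT His / CAC His — synonymous.
Codon 4: AGC Ser / AGC Ser — identical.
Codon 5: TGG Trp / TGG Trp — identical.
Codon 6: CCG Pro / CCG Pro — identical.
Codon 7: CTT Leu / CTT Leu — identical.
Codon 8: GTT Val / GTT Val — identical.
Codon 9: ACA Thr / CGC Arg — nonsynonymous.
Codon 10: AGA Arg / ATT Ile — nonsynonymous.
Nonsynonymous differences: 4.

4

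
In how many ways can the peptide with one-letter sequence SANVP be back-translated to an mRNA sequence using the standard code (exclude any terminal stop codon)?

Ser: 6 codons.
Ala: 4 codons.
Asn: 2 codons.
Val: 4 codons.
Pro: 4 codons.
6 × 4 × 2 × 4 × 4 = 768.

768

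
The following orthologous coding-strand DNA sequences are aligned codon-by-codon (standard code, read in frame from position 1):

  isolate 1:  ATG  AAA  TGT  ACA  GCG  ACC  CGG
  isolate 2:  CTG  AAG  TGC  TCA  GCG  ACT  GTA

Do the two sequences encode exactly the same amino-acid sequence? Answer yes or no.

no

Codon 1: ATG Met / CTG Leu — nonsynonymous.
Codon 2: AAA Lys / AAG Lys — synonymous.
Codon 3: TGT Cys / TGC Cys — synonymous.
Codon 4: ACA Thr / TCA Ser — nonsynonymous.
Codon 5: GCG Ala / GCG Ala — identical.
Codon 6: ACC Thr / ACT Thr — synonymous.
Codon 7: CGG Arg / GTA Val — nonsynonymous.
Nonsynonymous differences: 3 → different protein.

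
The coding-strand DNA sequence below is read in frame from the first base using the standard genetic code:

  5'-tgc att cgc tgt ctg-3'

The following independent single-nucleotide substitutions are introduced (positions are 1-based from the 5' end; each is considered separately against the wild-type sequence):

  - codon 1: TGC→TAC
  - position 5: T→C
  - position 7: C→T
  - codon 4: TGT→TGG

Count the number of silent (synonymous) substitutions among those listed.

0

Codon 1: TGC (Cys) → TAC (Tyr) — missense.
Codon 2: ATT (Ile) → ACT (Thr) — missense.
Codon 3: CGC (Arg) → TGC (Cys) — missense.
Codon 4: TGT (Cys) → TGG (Trp) — missense.
Synonymous: 0 of 4.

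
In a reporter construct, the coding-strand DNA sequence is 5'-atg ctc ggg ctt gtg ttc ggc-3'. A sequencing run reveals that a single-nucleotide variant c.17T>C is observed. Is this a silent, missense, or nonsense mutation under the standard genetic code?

Position 17 falls in codon 6: TTC → Phe.
After the substitution the codon is TCC → Ser.
Phe ≠ Ser, so this is a missense mutation.

missense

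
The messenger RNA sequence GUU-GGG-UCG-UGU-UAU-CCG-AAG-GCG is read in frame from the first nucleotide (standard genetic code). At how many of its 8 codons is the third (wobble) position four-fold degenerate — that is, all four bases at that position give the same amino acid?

Codon 1 GUU (Val): third position 4-fold.
Codon 2 GGG (Gly): third position 4-fold.
Codon 3 UCG (Ser): third position 4-fold.
Codon 4 UGU (Cys): third position 2-fold.
Codon 5 UAU (Tyr): third position 2-fold.
Codon 6 CCG (Pro): third position 4-fold.
Codon 7 AAG (Lys): third position 2-fold.
Codon 8 GCG (Ala): third position 4-fold.
Four-fold degenerate third positions: 5.

5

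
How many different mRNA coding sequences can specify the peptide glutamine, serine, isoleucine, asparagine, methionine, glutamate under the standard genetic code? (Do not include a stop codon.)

144

Gln: 2 codons.
Ser: 6 codons.
Ile: 3 codons.
Asn: 2 codons.
Met: 1 codon.
Glu: 2 codons.
2 × 6 × 3 × 2 × 1 × 2 = 144.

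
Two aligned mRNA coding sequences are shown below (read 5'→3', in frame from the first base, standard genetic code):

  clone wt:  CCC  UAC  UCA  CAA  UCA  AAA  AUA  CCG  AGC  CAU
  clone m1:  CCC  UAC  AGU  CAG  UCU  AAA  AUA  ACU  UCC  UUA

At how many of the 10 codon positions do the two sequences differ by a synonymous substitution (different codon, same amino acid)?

Codon 1: CCC Pro / CCC Pro — identical.
Codon 2: UAC Tyr / UAC Tyr — identical.
Codon 3: UCA Ser / AGU Ser — synonymous.
Codon 4: CAA Gln / CAG Gln — synonymous.
Codon 5: UCA Ser / UCU Ser — synonymous.
Codon 6: AAA Lys / AAA Lys — identical.
Codon 7: AUA Ile / AUA Ile — identical.
Codon 8: CCG Pro / ACU Thr — nonsynonymous.
Codon 9: AGC Ser / UCC Ser — synonymous.
Codon 10: CAU His / UUA Leu — nonsynonymous.
Synonymous differences: 4.

4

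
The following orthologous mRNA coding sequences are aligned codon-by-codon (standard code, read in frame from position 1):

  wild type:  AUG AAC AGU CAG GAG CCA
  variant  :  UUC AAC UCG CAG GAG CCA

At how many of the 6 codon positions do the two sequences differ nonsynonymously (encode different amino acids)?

1

Codon 1: AUG Met / UUC Phe — nonsynonymous.
Codon 2: AAC Asn / AAC Asn — identical.
Codon 3: AGU Ser / UCG Ser — synonymous.
Codon 4: CAG Gln / CAG Gln — identical.
Codon 5: GAG Glu / GAG Glu — identical.
Codon 6: CCA Pro / CCA Pro — identical.
Nonsynonymous differences: 1.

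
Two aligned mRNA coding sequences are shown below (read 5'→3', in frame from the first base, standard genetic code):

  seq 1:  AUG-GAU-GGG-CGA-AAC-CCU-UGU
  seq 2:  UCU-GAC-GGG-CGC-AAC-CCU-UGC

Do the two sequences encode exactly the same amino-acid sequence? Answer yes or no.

no

Codon 1: AUG Met / UCU Ser — nonsynonymous.
Codon 2: GAU Asp / GAC Asp — synonymous.
Codon 3: GGG Gly / GGG Gly — identical.
Codon 4: CGA Arg / CGC Arg — synonymous.
Codon 5: AAC Asn / AAC Asn — identical.
Codon 6: CCU Pro / CCU Pro — identical.
Codon 7: UGU Cys / UGC Cys — synonymous.
Nonsynonymous differences: 1 → different protein.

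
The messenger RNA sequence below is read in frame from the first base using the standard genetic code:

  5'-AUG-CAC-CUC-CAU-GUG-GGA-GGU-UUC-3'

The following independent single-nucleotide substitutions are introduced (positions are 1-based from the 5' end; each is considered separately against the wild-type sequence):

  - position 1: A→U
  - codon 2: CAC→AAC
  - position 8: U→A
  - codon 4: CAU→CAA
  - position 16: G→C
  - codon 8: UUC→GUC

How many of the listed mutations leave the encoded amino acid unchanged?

Codon 1: AUG (Met) → UUG (Leu) — missense.
Codon 2: CAC (His) → AAC (Asn) — missense.
Codon 3: CUC (Leu) → CAC (His) — missense.
Codon 4: CAU (His) → CAA (Gln) — missense.
Codon 6: GGA (Gly) → CGA (Arg) — missense.
Codon 8: UUC (Phe) → GUC (Val) — missense.
Synonymous: 0 of 6.

0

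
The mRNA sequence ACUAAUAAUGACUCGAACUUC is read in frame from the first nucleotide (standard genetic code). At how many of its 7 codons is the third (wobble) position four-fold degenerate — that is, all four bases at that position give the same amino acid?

Codon 1 ACU (Thr): third position 4-fold.
Codon 2 AAU (Asn): third position 2-fold.
Codon 3 AAU (Asn): third position 2-fold.
Codon 4 GAC (Asp): third position 2-fold.
Codon 5 UCG (Ser): third position 4-fold.
Codon 6 AAC (Asn): third position 2-fold.
Codon 7 UUC (Phe): third position 2-fold.
Four-fold degenerate third positions: 2.

2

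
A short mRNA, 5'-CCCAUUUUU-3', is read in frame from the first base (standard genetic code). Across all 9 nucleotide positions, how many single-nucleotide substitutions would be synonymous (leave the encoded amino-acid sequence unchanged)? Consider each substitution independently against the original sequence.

Codon 1 (CCC, Pro): 3 synonymous substitutions.
Codon 2 (AUU, Ile): 2 synonymous substitutions.
Codon 3 (UUU, Phe): 1 synonymous substitution.
Total: 3 + 2 + 1 = 6.

6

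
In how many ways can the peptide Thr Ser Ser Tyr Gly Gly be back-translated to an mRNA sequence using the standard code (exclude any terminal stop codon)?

4608

Thr: 4 codons.
Ser: 6 codons.
Ser: 6 codons.
Tyr: 2 codons.
Gly: 4 codons.
Gly: 4 codons.
4 × 6 × 6 × 2 × 4 × 4 = 4608.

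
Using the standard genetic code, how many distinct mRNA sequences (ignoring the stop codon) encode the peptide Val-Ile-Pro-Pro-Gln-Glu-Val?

Val: 4 codons.
Ile: 3 codons.
Pro: 4 codons.
Pro: 4 codons.
Gln: 2 codons.
Glu: 2 codons.
Val: 4 codons.
4 × 3 × 4 × 4 × 2 × 2 × 4 = 3072.

3072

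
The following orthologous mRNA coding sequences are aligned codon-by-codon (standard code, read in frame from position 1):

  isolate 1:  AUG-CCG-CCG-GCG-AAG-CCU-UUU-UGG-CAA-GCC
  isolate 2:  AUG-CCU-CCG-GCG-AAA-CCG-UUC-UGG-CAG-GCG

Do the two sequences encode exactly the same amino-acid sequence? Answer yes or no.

yes

Codon 1: AUG Met / AUG Met — identical.
Codon 2: CCG Pro / CCU Pro — synonymous.
Codon 3: CCG Pro / CCG Pro — identical.
Codon 4: GCG Ala / GCG Ala — identical.
Codon 5: AAG Lys / AAA Lys — synonymous.
Codon 6: CCU Pro / CCG Pro — synonymous.
Codon 7: UUU Phe / UUC Phe — synonymous.
Codon 8: UGG Trp / UGG Trp — identical.
Codon 9: CAA Gln / CAG Gln — synonymous.
Codon 10: GCC Ala / GCG Ala — synonymous.
Nonsynonymous differences: 0 → same protein.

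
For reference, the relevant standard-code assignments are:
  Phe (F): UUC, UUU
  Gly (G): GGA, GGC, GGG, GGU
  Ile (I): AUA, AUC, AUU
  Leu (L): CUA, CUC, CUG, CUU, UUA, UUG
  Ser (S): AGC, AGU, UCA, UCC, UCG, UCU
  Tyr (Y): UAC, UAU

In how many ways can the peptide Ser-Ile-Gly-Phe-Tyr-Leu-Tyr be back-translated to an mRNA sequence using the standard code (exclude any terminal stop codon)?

3456

Ser: 6 codons.
Ile: 3 codons.
Gly: 4 codons.
Phe: 2 codons.
Tyr: 2 codons.
Leu: 6 codons.
Tyr: 2 codons.
6 × 3 × 4 × 2 × 2 × 6 × 2 = 3456.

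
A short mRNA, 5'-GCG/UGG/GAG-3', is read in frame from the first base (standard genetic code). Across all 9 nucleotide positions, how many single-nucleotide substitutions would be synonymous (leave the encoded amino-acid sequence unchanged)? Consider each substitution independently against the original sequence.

4

Codon 1 (GCG, Ala): 3 synonymous substitutions.
Codon 2 (UGG, Trp): 0 synonymous substitutions.
Codon 3 (GAG, Glu): 1 synonymous substitution.
Total: 3 + 0 + 1 = 4.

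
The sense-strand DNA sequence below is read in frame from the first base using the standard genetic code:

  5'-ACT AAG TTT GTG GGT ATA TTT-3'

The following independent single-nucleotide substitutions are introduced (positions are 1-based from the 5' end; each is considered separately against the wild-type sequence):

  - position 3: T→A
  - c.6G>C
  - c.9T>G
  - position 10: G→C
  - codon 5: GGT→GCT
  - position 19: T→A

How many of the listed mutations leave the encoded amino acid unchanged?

1

Codon 1: ACT (Thr) → ACA (Thr) — synonymous.
Codon 2: AAG (Lys) → AAC (Asn) — missense.
Codon 3: TTT (Phe) → TTG (Leu) — missense.
Codon 4: GTG (Val) → CTG (Leu) — missense.
Codon 5: GGT (Gly) → GCT (Ala) — missense.
Codon 7: TTT (Phe) → ATT (Ile) — missense.
Synonymous: 1 of 6.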